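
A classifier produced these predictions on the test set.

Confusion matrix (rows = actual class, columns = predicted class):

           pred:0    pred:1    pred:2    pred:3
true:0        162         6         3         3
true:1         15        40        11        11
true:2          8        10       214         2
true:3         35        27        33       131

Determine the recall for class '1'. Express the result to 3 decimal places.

recall = TP/(TP+FN).
1: TP=40, FN=15+11+11=37 → 40/77 = 0.5195

0.519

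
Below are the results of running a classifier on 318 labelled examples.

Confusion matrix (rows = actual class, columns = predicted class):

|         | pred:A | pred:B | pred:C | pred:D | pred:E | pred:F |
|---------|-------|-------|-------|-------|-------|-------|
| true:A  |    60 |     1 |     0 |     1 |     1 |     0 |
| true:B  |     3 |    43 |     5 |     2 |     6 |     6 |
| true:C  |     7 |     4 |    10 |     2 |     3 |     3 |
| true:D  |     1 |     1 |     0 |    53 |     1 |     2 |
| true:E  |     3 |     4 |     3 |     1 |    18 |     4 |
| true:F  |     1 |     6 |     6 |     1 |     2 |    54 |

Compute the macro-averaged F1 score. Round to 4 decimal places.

Per-class F1 score (2·TP/(2·TP+FP+FN)):
  A: TP=60, FP=3+7+1+3+1=15, FN=1+0+1+1+0=3 → 120/138 = 0.86957
  B: TP=43, FP=1+4+1+4+6=16, FN=3+5+2+6+6=22 → 86/124 = 0.69355
  C: TP=10, FP=0+5+0+3+6=14, FN=7+4+2+3+3=19 → 20/53 = 0.37736
  D: TP=53, FP=1+2+2+1+1=7, FN=1+1+0+1+2=5 → 106/118 = 0.89831
  E: TP=18, FP=1+6+3+1+2=13, FN=3+4+3+1+4=15 → 36/64 = 0.56250
  F: TP=54, FP=0+6+3+2+4=15, FN=1+6+6+1+2=16 → 108/139 = 0.77698
Macro-F1 score = mean = (0.86957 + 0.69355 + 0.37736 + 0.89831 + 0.56250 + 0.77698) / 6 = 0.6964

0.6964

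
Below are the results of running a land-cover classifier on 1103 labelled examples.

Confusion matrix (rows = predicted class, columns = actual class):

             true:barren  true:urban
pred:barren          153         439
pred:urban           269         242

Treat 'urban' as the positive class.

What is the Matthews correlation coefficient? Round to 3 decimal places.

MCC = (TP·TN − FP·FN) / √((TP+FP)(TP+FN)(TN+FP)(TN+FN))
Numerator = 242·153 − 269·439 = -81065
Denominator = √(511·681·422·592) = √86936503584 = 294849.9679
MCC = -81065 / 294849.9679 = -0.275

-0.275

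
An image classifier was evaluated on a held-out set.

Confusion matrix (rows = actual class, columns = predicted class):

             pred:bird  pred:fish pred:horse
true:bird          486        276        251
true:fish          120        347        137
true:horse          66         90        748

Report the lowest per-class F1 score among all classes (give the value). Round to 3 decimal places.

Per-class F1 score (2·TP/(2·TP+FP+FN)):
  bird: TP=486, FP=120+66=186, FN=276+251=527 → 972/1685 = 0.5769
  fish: TP=347, FP=276+90=366, FN=120+137=257 → 694/1317 = 0.5270
  horse: TP=748, FP=251+137=388, FN=66+90=156 → 1496/2040 = 0.7333
Lowest is class 'fish' with F1 score = 0.527.

0.527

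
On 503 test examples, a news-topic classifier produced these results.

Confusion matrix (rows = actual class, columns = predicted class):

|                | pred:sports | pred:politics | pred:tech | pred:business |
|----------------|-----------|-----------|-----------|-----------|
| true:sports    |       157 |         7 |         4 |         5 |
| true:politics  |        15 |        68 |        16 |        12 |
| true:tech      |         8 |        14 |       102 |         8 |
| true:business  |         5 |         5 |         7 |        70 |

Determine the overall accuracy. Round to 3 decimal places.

0.789

Accuracy = trace / total = (157+68+102+70=397) / 503 = 397/503 = 0.789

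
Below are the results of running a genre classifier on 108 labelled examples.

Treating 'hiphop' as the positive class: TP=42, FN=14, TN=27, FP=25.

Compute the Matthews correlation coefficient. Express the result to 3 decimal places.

0.277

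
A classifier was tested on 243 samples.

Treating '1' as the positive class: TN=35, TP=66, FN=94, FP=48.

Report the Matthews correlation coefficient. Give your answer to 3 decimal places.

-0.158

MCC = (TP·TN − FP·FN) / √((TP+FP)(TP+FN)(TN+FP)(TN+FN))
Numerator = 66·35 − 48·94 = -2202
Denominator = √(114·160·83·129) = √195295680 = 13974.8231
MCC = -2202 / 13974.8231 = -0.158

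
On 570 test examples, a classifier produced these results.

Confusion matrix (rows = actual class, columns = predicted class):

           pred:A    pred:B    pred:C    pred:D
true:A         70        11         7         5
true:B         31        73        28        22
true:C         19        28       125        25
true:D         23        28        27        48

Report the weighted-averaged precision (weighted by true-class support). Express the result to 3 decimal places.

0.558

Per-class precision (TP/(TP+FP)):
  A: TP=70, FP=31+19+23=73 → 70/143 = 0.4895
  B: TP=73, FP=11+28+28=67 → 73/140 = 0.5214
  C: TP=125, FP=7+28+27=62 → 125/187 = 0.6684
  D: TP=48, FP=5+22+25=52 → 48/100 = 0.4800
Weighted-precision = Σ (supportᵢ/N)·precisionᵢ with N=570: (93/570)·0.4895 + (154/570)·0.5214 + (197/570)·0.6684 + (126/570)·0.4800 = 0.558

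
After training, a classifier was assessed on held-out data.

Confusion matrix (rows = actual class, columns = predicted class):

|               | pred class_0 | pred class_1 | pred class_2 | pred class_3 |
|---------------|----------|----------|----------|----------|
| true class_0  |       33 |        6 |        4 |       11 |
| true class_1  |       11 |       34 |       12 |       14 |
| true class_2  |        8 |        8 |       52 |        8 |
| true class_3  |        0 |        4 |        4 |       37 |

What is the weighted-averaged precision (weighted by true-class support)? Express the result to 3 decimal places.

Per-class precision (TP/(TP+FP)):
  class_0: TP=33, FP=11+8+0=19 → 33/52 = 0.6346
  class_1: TP=34, FP=6+8+4=18 → 34/52 = 0.6538
  class_2: TP=52, FP=4+12+4=20 → 52/72 = 0.7222
  class_3: TP=37, FP=11+14+8=33 → 37/70 = 0.5286
Weighted-precision = Σ (supportᵢ/N)·precisionᵢ with N=246: (54/246)·0.6346 + (71/246)·0.6538 + (76/246)·0.7222 + (45/246)·0.5286 = 0.648

0.648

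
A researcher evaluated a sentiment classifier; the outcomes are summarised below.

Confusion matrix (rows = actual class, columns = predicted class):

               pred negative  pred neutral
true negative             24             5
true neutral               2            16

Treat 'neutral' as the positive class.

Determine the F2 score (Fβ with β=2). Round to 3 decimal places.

Fβ = (1+β²)·TP / ((1+β²)·TP + β²·FN + FP), with β²=4
= 5·16 / (5·16 + 4·2 + 5) = 0.860

0.860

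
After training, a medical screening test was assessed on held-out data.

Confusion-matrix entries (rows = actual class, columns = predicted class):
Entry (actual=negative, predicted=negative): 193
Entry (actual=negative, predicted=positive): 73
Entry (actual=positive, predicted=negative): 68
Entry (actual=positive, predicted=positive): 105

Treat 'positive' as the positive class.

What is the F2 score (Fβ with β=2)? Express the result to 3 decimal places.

0.603

Fβ = (1+β²)·TP / ((1+β²)·TP + β²·FN + FP), with β²=4
= 5·105 / (5·105 + 4·68 + 73) = 0.603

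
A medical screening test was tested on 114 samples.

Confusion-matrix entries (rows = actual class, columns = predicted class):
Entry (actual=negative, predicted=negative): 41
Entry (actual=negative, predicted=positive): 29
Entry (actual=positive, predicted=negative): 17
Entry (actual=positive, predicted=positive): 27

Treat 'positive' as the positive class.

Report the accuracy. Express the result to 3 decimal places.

Accuracy = (TP+TN)/N = (27+41)/114 = 0.596

0.596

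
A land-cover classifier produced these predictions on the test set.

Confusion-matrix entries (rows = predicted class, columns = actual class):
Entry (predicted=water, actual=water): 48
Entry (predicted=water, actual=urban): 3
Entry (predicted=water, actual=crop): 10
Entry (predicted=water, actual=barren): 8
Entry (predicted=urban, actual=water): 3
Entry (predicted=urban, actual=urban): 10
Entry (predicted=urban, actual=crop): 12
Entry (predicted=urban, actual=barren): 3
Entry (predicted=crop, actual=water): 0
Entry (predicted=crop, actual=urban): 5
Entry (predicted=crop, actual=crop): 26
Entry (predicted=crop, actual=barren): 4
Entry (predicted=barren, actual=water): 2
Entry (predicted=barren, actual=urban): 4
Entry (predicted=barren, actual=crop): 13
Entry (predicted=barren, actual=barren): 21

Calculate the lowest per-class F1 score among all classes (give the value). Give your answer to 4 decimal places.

0.4000

Per-class F1 score (2·TP/(2·TP+FP+FN)):
  water: TP=48, FP=3+10+8=21, FN=3+0+2=5 → 96/122 = 0.78689
  urban: TP=10, FP=3+12+3=18, FN=3+5+4=12 → 20/50 = 0.40000
  crop: TP=26, FP=0+5+4=9, FN=10+12+13=35 → 52/96 = 0.54167
  barren: TP=21, FP=2+4+13=19, FN=8+3+4=15 → 42/76 = 0.55263
Lowest is class 'urban' with F1 score = 0.4000.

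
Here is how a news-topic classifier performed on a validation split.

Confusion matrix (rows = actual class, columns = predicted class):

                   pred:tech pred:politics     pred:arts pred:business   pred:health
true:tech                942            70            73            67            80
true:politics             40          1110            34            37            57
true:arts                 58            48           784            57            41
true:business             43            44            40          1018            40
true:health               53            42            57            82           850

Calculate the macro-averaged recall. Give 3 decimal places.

0.814

Per-class recall (TP/(TP+FN)):
  tech: TP=942, FN=70+73+67+80=290 → 942/1232 = 0.7646
  politics: TP=1110, FN=40+34+37+57=168 → 1110/1278 = 0.8685
  arts: TP=784, FN=58+48+57+41=204 → 784/988 = 0.7935
  business: TP=1018, FN=43+44+40+40=167 → 1018/1185 = 0.8591
  health: TP=850, FN=53+42+57+82=234 → 850/1084 = 0.7841
Macro-recall = mean = (0.7646 + 0.8685 + 0.7935 + 0.8591 + 0.7841) / 5 = 0.814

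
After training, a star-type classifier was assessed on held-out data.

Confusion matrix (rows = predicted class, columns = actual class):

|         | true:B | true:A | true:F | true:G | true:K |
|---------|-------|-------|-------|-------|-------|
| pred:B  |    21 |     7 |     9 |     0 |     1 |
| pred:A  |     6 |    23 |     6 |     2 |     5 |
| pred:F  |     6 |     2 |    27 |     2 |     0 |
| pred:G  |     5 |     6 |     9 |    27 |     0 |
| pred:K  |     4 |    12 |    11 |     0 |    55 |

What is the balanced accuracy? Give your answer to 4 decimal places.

Balanced accuracy = mean of per-class recall.
  B: recall = 21/42 = 0.50000
  A: recall = 23/50 = 0.46000
  F: recall = 27/62 = 0.43548
  G: recall = 27/31 = 0.87097
  K: recall = 55/61 = 0.90164
Mean = (0.50000 + 0.46000 + 0.43548 + 0.87097 + 0.90164) / 5 = 0.6336

0.6336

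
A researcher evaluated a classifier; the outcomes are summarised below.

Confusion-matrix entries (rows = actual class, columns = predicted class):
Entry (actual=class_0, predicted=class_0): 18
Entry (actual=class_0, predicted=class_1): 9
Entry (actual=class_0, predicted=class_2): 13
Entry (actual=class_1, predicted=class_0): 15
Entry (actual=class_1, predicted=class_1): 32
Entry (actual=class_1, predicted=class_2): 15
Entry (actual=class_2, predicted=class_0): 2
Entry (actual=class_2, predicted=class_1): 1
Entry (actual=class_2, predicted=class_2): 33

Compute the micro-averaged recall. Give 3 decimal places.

Micro-averaging pools counts across classes: ΣTP=83, ΣFP=55, ΣFN=55.
Micro-recall = TP/(TP+FN) on pooled counts = 0.601 (equals overall accuracy in single-label multiclass).

0.601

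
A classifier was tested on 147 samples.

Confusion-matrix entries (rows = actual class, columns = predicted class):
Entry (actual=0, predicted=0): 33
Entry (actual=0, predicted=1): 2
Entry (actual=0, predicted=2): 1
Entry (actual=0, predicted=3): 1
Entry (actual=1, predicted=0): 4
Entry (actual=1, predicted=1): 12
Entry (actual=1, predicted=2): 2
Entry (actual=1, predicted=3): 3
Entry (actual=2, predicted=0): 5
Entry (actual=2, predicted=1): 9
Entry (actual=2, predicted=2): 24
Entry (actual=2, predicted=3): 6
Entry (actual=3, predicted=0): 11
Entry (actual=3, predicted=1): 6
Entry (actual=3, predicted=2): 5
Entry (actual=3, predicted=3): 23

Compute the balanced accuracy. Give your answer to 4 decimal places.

Balanced accuracy = mean of per-class recall.
  0: recall = 33/37 = 0.89189
  1: recall = 12/21 = 0.57143
  2: recall = 24/44 = 0.54545
  3: recall = 23/45 = 0.51111
Mean = (0.89189 + 0.57143 + 0.54545 + 0.51111) / 4 = 0.6300

0.6300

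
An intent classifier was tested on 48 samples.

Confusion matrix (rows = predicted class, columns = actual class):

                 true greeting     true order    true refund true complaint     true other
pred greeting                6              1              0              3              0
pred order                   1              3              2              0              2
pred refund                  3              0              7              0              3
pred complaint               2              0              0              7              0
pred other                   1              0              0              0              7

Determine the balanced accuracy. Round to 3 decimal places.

0.655

Balanced accuracy = mean of per-class recall.
  greeting: recall = 6/13 = 0.4615
  order: recall = 3/4 = 0.7500
  refund: recall = 7/9 = 0.7778
  complaint: recall = 7/10 = 0.7000
  other: recall = 7/12 = 0.5833
Mean = (0.4615 + 0.7500 + 0.7778 + 0.7000 + 0.5833) / 5 = 0.655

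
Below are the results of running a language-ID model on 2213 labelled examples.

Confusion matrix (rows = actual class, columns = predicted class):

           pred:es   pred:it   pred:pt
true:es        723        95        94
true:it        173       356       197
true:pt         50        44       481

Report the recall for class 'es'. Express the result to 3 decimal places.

Take TP from the diagonal, FP from the rest of the 'es' prediction marginal, FN from the rest of the 'es' actual marginal.
recall = TP/(TP+FN).
es: TP=723, FN=95+94=189 → 723/912 = 0.7928

0.793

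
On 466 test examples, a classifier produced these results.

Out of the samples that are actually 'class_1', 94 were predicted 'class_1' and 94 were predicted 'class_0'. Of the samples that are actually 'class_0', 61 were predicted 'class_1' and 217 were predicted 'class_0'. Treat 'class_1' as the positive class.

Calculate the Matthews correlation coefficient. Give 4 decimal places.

0.2921

MCC = (TP·TN − FP·FN) / √((TP+FP)(TP+FN)(TN+FP)(TN+FN))
Numerator = 94·217 − 61·94 = 14664
Denominator = √(155·188·278·311) = √2519386120 = 50193.4868
MCC = 14664 / 50193.4868 = 0.2921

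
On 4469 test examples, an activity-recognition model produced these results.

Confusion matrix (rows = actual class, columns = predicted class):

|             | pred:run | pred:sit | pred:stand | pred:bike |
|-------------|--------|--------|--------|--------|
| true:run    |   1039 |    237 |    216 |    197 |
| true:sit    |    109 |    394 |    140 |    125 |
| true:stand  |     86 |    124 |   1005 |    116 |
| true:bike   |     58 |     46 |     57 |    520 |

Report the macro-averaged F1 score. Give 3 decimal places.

Per-class F1 score (2·TP/(2·TP+FP+FN)):
  run: TP=1039, FP=109+86+58=253, FN=237+216+197=650 → 2078/2981 = 0.6971
  sit: TP=394, FP=237+124+46=407, FN=109+140+125=374 → 788/1569 = 0.5022
  stand: TP=1005, FP=216+140+57=413, FN=86+124+116=326 → 2010/2749 = 0.7312
  bike: TP=520, FP=197+125+116=438, FN=58+46+57=161 → 1040/1639 = 0.6345
Macro-F1 score = mean = (0.6971 + 0.5022 + 0.7312 + 0.6345) / 4 = 0.641

0.641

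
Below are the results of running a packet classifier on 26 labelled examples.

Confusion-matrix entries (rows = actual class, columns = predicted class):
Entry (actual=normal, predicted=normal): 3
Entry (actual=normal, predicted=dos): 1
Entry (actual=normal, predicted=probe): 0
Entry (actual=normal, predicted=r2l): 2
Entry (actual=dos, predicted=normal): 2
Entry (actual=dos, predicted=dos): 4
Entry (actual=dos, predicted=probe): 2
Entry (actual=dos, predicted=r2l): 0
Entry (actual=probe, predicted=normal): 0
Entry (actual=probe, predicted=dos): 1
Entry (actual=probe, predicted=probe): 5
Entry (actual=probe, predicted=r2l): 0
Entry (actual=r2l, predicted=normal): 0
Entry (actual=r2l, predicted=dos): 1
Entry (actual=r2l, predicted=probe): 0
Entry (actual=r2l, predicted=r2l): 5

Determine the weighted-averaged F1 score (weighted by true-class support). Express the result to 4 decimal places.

Per-class F1 score (2·TP/(2·TP+FP+FN)):
  normal: TP=3, FP=2+0+0=2, FN=1+0+2=3 → 6/11 = 0.54545
  dos: TP=4, FP=1+1+1=3, FN=2+2+0=4 → 8/15 = 0.53333
  probe: TP=5, FP=0+2+0=2, FN=0+1+0=1 → 10/13 = 0.76923
  r2l: TP=5, FP=2+0+0=2, FN=0+1+0=1 → 10/13 = 0.76923
Weighted-F1 score = Σ (supportᵢ/N)·F1 scoreᵢ with N=26: (6/26)·0.54545 + (8/26)·0.53333 + (6/26)·0.76923 + (6/26)·0.76923 = 0.6450

0.6450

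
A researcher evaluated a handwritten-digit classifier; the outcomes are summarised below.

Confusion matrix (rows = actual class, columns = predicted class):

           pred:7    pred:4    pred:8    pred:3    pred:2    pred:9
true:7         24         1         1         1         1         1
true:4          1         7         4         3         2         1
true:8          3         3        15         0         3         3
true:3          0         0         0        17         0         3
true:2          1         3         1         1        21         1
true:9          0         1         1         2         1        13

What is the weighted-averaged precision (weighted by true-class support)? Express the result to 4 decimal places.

0.6901

Per-class precision (TP/(TP+FP)):
  7: TP=24, FP=1+3+0+1+0=5 → 24/29 = 0.82759
  4: TP=7, FP=1+3+0+3+1=8 → 7/15 = 0.46667
  8: TP=15, FP=1+4+0+1+1=7 → 15/22 = 0.68182
  3: TP=17, FP=1+3+0+1+2=7 → 17/24 = 0.70833
  2: TP=21, FP=1+2+3+0+1=7 → 21/28 = 0.75000
  9: TP=13, FP=1+1+3+3+1=9 → 13/22 = 0.59091
Weighted-precision = Σ (supportᵢ/N)·precisionᵢ with N=140: (29/140)·0.82759 + (18/140)·0.46667 + (27/140)·0.68182 + (20/140)·0.70833 + (28/140)·0.75000 + (18/140)·0.59091 = 0.6901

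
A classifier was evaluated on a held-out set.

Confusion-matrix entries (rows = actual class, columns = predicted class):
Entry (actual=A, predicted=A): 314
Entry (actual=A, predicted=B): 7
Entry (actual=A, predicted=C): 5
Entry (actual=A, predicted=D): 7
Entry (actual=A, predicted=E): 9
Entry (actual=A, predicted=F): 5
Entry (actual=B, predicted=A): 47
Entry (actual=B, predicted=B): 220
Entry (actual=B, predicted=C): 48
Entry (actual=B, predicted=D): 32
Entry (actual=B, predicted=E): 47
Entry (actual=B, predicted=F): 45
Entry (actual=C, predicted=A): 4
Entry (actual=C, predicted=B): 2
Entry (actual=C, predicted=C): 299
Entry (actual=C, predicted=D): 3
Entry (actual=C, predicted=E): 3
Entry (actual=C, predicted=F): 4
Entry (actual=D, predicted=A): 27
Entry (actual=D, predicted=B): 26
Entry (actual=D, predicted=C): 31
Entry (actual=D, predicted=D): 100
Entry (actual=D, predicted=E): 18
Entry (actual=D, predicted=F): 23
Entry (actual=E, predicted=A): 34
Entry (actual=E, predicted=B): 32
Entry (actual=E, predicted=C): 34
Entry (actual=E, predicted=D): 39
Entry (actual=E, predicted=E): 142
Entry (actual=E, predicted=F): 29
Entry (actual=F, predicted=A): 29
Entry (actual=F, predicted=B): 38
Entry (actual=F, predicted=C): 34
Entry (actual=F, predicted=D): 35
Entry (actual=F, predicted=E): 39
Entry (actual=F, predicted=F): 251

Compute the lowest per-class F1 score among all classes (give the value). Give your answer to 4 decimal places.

Per-class F1 score (2·TP/(2·TP+FP+FN)):
  A: TP=314, FP=47+4+27+34+29=141, FN=7+5+7+9+5=33 → 628/802 = 0.78304
  B: TP=220, FP=7+2+26+32+38=105, FN=47+48+32+47+45=219 → 440/764 = 0.57592
  C: TP=299, FP=5+48+31+34+34=152, FN=4+2+3+3+4=16 → 598/766 = 0.78068
  D: TP=100, FP=7+32+3+39+35=116, FN=27+26+31+18+23=125 → 200/441 = 0.45351
  E: TP=142, FP=9+47+3+18+39=116, FN=34+32+34+39+29=168 → 284/568 = 0.50000
  F: TP=251, FP=5+45+4+23+29=106, FN=29+38+34+35+39=175 → 502/783 = 0.64112
Lowest is class 'D' with F1 score = 0.4535.

0.4535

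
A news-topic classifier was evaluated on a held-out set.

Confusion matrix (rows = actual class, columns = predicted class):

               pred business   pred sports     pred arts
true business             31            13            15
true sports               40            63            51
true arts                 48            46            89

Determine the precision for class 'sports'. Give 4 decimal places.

0.5164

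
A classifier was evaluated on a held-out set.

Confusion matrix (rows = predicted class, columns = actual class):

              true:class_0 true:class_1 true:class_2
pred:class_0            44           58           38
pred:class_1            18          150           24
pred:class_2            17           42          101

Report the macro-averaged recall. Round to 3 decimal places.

Per-class recall (TP/(TP+FN)):
  class_0: TP=44, FN=18+17=35 → 44/79 = 0.5570
  class_1: TP=150, FN=58+42=100 → 150/250 = 0.6000
  class_2: TP=101, FN=38+24=62 → 101/163 = 0.6196
Macro-recall = mean = (0.5570 + 0.6000 + 0.6196) / 3 = 0.592

0.592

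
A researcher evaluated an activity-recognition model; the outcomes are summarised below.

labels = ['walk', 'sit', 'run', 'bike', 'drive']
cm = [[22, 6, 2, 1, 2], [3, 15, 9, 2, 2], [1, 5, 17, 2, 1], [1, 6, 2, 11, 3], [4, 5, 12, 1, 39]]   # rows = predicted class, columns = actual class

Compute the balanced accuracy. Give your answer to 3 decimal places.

0.599

Balanced accuracy = mean of per-class recall.
  walk: recall = 22/31 = 0.7097
  sit: recall = 15/37 = 0.4054
  run: recall = 17/42 = 0.4048
  bike: recall = 11/17 = 0.6471
  drive: recall = 39/47 = 0.8298
Mean = (0.7097 + 0.4054 + 0.4048 + 0.6471 + 0.8298) / 5 = 0.599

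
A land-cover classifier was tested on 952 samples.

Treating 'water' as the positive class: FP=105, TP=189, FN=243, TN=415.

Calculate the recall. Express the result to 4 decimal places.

0.4375

Recall = TP/(TP+FN) = 189/(189+243) = 189/432 = 0.4375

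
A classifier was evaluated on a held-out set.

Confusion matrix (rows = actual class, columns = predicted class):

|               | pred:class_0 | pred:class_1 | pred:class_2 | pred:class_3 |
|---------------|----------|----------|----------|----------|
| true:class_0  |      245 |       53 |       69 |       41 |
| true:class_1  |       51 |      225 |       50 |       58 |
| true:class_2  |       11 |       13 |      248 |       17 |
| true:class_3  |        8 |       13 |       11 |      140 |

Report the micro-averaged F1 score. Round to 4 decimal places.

0.6848

Micro-averaging pools counts across classes: ΣTP=858, ΣFP=395, ΣFN=395.
Micro-F1 score = 2·TP/(2·TP+FP+FN) on pooled counts = 0.6848 (equals overall accuracy in single-label multiclass).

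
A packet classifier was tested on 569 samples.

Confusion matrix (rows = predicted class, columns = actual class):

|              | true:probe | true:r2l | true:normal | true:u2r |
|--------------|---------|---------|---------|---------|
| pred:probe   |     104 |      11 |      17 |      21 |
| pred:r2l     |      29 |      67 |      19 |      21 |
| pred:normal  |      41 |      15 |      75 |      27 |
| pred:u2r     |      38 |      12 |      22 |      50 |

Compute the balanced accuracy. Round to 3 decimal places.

0.528

Balanced accuracy = mean of per-class recall.
  probe: recall = 104/212 = 0.4906
  r2l: recall = 67/105 = 0.6381
  normal: recall = 75/133 = 0.5639
  u2r: recall = 50/119 = 0.4202
Mean = (0.4906 + 0.6381 + 0.5639 + 0.4202) / 4 = 0.528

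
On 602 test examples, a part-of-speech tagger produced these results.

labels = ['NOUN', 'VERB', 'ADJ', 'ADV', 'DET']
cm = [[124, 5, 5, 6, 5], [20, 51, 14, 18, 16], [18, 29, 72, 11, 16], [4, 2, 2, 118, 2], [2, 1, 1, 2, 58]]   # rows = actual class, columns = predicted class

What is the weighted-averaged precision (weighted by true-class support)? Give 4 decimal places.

Per-class precision (TP/(TP+FP)):
  NOUN: TP=124, FP=20+18+4+2=44 → 124/168 = 0.73810
  VERB: TP=51, FP=5+29+2+1=37 → 51/88 = 0.57955
  ADJ: TP=72, FP=5+14+2+1=22 → 72/94 = 0.76596
  ADV: TP=118, FP=6+18+11+2=37 → 118/155 = 0.76129
  DET: TP=58, FP=5+16+16+2=39 → 58/97 = 0.59794
Weighted-precision = Σ (supportᵢ/N)·precisionᵢ with N=602: (145/602)·0.73810 + (119/602)·0.57955 + (146/602)·0.76596 + (128/602)·0.76129 + (64/602)·0.59794 = 0.7035

0.7035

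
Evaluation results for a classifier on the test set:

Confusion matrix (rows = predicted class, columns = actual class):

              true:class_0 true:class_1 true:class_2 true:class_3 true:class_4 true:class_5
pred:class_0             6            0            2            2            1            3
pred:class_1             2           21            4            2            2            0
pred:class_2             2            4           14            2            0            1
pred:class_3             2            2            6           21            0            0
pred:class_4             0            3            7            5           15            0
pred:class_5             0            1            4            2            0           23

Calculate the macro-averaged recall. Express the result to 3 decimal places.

0.643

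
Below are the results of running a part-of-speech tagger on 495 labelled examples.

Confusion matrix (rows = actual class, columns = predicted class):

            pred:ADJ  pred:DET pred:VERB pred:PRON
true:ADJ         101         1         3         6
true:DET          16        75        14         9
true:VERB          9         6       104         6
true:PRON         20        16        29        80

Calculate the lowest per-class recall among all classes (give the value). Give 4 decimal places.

0.5517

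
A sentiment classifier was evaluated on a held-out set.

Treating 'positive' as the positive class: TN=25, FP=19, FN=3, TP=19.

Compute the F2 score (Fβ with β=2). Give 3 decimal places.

0.754

Fβ = (1+β²)·TP / ((1+β²)·TP + β²·FN + FP), with β²=4
= 5·19 / (5·19 + 4·3 + 19) = 0.754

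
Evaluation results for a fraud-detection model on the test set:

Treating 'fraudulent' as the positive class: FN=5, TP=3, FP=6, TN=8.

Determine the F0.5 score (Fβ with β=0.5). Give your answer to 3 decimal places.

0.341

Fβ = (1+β²)·TP / ((1+β²)·TP + β²·FN + FP), with β²=1/4
= 1.25·3 / (1.25·3 + 0.25·5 + 6) = 0.341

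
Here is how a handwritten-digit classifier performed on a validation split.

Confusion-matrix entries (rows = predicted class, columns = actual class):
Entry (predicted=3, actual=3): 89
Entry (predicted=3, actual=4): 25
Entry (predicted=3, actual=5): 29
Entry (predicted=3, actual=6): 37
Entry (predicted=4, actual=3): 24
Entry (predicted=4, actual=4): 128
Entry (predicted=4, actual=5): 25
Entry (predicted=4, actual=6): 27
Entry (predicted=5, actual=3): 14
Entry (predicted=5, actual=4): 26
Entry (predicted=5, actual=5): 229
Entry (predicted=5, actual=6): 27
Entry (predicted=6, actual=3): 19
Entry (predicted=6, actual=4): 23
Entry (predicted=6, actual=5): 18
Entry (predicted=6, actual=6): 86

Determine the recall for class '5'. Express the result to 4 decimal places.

0.7608

Take TP from the diagonal, FP from the rest of the '5' prediction marginal, FN from the rest of the '5' actual marginal.
recall = TP/(TP+FN).
5: TP=229, FN=29+25+18=72 → 229/301 = 0.76080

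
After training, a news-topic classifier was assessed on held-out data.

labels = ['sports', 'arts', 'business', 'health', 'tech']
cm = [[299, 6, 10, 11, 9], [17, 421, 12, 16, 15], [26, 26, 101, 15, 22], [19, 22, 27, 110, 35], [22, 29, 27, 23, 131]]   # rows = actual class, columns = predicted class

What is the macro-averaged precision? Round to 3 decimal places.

Per-class precision (TP/(TP+FP)):
  sports: TP=299, FP=17+26+19+22=84 → 299/383 = 0.7807
  arts: TP=421, FP=6+26+22+29=83 → 421/504 = 0.8353
  business: TP=101, FP=10+12+27+27=76 → 101/177 = 0.5706
  health: TP=110, FP=11+16+15+23=65 → 110/175 = 0.6286
  tech: TP=131, FP=9+15+22+35=81 → 131/212 = 0.6179
Macro-precision = mean = (0.7807 + 0.8353 + 0.5706 + 0.6286 + 0.6179) / 5 = 0.687

0.687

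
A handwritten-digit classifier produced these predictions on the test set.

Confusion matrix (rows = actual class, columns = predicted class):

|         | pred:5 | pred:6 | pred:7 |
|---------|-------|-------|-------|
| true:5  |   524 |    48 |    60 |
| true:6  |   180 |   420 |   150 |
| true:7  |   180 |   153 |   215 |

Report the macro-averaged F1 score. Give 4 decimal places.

Per-class F1 score (2·TP/(2·TP+FP+FN)):
  5: TP=524, FP=180+180=360, FN=48+60=108 → 1048/1516 = 0.69129
  6: TP=420, FP=48+153=201, FN=180+150=330 → 840/1371 = 0.61269
  7: TP=215, FP=60+150=210, FN=180+153=333 → 430/973 = 0.44193
Macro-F1 score = mean = (0.69129 + 0.61269 + 0.44193) / 3 = 0.5820

0.5820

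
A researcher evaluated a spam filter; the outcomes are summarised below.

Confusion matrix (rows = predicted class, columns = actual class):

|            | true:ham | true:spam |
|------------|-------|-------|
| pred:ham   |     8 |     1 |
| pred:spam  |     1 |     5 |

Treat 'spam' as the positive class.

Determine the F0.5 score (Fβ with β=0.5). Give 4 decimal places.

Fβ = (1+β²)·TP / ((1+β²)·TP + β²·FN + FP), with β²=1/4
= 1.25·5 / (1.25·5 + 0.25·1 + 1) = 0.8333

0.8333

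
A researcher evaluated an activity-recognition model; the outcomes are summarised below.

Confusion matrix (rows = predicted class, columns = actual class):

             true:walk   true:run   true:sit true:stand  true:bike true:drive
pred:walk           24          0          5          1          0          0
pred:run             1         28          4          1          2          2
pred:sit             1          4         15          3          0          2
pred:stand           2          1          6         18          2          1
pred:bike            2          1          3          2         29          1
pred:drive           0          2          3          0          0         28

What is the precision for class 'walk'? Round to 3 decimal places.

0.800

Treat 'walk' as positive and all other classes as negative.
precision = TP/(TP+FP).
walk: TP=24, FP=0+5+1+0+0=6 → 24/30 = 0.8000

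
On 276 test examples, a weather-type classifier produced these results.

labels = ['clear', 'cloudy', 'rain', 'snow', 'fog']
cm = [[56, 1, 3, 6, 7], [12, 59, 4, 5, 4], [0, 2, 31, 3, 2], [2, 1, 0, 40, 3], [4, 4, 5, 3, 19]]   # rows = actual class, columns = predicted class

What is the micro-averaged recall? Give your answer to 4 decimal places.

0.7428

Micro-averaging pools counts across classes: ΣTP=205, ΣFP=71, ΣFN=71.
Micro-recall = TP/(TP+FN) on pooled counts = 0.7428 (equals overall accuracy in single-label multiclass).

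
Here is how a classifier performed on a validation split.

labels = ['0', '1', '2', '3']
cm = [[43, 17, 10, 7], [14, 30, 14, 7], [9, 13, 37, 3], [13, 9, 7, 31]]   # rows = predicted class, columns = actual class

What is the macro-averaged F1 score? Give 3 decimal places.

0.536

Per-class F1 score (2·TP/(2·TP+FP+FN)):
  0: TP=43, FP=17+10+7=34, FN=14+9+13=36 → 86/156 = 0.5513
  1: TP=30, FP=14+14+7=35, FN=17+13+9=39 → 60/134 = 0.4478
  2: TP=37, FP=9+13+3=25, FN=10+14+7=31 → 74/130 = 0.5692
  3: TP=31, FP=13+9+7=29, FN=7+7+3=17 → 62/108 = 0.5741
Macro-F1 score = mean = (0.5513 + 0.4478 + 0.5692 + 0.5741) / 4 = 0.536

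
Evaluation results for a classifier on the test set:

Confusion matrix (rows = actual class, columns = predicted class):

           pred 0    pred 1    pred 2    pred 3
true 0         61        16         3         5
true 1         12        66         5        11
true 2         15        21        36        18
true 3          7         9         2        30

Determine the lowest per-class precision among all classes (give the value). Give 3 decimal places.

Per-class precision (TP/(TP+FP)):
  0: TP=61, FP=12+15+7=34 → 61/95 = 0.6421
  1: TP=66, FP=16+21+9=46 → 66/112 = 0.5893
  2: TP=36, FP=3+5+2=10 → 36/46 = 0.7826
  3: TP=30, FP=5+11+18=34 → 30/64 = 0.4688
Lowest is class '3' with precision = 0.469.

0.469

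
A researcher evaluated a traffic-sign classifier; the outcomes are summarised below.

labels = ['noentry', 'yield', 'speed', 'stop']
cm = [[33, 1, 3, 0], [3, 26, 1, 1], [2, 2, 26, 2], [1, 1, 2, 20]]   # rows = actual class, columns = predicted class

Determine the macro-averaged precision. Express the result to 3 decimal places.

0.849

Per-class precision (TP/(TP+FP)):
  noentry: TP=33, FP=3+2+1=6 → 33/39 = 0.8462
  yield: TP=26, FP=1+2+1=4 → 26/30 = 0.8667
  speed: TP=26, FP=3+1+2=6 → 26/32 = 0.8125
  stop: TP=20, FP=0+1+2=3 → 20/23 = 0.8696
Macro-precision = mean = (0.8462 + 0.8667 + 0.8125 + 0.8696) / 4 = 0.849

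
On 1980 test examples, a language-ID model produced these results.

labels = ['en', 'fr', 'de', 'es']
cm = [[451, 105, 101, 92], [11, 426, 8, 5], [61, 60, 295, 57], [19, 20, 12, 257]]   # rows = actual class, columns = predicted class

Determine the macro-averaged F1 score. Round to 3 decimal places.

Per-class F1 score (2·TP/(2·TP+FP+FN)):
  en: TP=451, FP=11+61+19=91, FN=105+101+92=298 → 902/1291 = 0.6987
  fr: TP=426, FP=105+60+20=185, FN=11+8+5=24 → 852/1061 = 0.8030
  de: TP=295, FP=101+8+12=121, FN=61+60+57=178 → 590/889 = 0.6637
  es: TP=257, FP=92+5+57=154, FN=19+20+12=51 → 514/719 = 0.7149
Macro-F1 score = mean = (0.6987 + 0.8030 + 0.6637 + 0.7149) / 4 = 0.720

0.720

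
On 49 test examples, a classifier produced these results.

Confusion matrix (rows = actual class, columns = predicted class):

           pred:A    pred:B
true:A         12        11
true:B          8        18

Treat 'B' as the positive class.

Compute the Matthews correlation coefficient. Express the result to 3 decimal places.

0.217

MCC = (TP·TN − FP·FN) / √((TP+FP)(TP+FN)(TN+FP)(TN+FN))
Numerator = 18·12 − 11·8 = 128
Denominator = √(29·26·23·20) = √346840 = 588.9312
MCC = 128 / 588.9312 = 0.217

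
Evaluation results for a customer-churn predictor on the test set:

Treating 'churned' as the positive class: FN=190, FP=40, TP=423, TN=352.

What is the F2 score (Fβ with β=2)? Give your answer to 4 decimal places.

0.7256

Fβ = (1+β²)·TP / ((1+β²)·TP + β²·FN + FP), with β²=4
= 5·423 / (5·423 + 4·190 + 40) = 0.7256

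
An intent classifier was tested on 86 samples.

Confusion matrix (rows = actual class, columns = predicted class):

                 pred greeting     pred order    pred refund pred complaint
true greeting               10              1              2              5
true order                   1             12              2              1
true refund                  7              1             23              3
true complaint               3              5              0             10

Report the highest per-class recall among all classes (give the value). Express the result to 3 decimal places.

0.750

Per-class recall (TP/(TP+FN)):
  greeting: TP=10, FN=1+2+5=8 → 10/18 = 0.5556
  order: TP=12, FN=1+2+1=4 → 12/16 = 0.7500
  refund: TP=23, FN=7+1+3=11 → 23/34 = 0.6765
  complaint: TP=10, FN=3+5+0=8 → 10/18 = 0.5556
Highest is class 'order' with recall = 0.750.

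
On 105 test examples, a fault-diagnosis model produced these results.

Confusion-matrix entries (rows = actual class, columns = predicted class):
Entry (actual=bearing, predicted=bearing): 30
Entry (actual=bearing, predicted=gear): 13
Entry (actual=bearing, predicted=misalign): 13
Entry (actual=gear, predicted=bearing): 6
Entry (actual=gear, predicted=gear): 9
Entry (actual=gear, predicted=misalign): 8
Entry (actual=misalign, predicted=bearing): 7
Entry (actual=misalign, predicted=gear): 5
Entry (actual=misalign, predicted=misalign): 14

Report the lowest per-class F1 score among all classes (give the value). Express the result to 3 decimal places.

0.360

Per-class F1 score (2·TP/(2·TP+FP+FN)):
  bearing: TP=30, FP=6+7=13, FN=13+13=26 → 60/99 = 0.6061
  gear: TP=9, FP=13+5=18, FN=6+8=14 → 18/50 = 0.3600
  misalign: TP=14, FP=13+8=21, FN=7+5=12 → 28/61 = 0.4590
Lowest is class 'gear' with F1 score = 0.360.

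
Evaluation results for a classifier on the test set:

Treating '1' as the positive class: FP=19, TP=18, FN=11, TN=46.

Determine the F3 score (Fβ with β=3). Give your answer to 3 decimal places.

Fβ = (1+β²)·TP / ((1+β²)·TP + β²·FN + FP), with β²=9
= 10·18 / (10·18 + 9·11 + 19) = 0.604

0.604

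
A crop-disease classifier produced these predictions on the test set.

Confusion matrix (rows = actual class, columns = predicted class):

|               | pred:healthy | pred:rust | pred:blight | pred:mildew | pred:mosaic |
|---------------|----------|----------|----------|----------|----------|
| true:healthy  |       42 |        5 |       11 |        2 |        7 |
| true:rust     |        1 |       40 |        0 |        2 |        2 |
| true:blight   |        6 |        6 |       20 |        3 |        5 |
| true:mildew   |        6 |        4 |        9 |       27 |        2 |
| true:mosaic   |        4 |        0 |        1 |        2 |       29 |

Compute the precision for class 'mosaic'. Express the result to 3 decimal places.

precision = TP/(TP+FP).
mosaic: TP=29, FP=7+2+5+2=16 → 29/45 = 0.6444

0.644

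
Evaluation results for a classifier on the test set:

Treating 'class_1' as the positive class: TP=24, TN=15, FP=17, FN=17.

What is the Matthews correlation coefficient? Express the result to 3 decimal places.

0.054

MCC = (TP·TN − FP·FN) / √((TP+FP)(TP+FN)(TN+FP)(TN+FN))
Numerator = 24·15 − 17·17 = 71
Denominator = √(41·41·32·32) = √1721344 = 1312.0000
MCC = 71 / 1312.0000 = 0.054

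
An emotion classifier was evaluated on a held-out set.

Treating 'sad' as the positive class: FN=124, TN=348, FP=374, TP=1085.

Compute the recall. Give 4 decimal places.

Recall = TP/(TP+FN) = 1085/(1085+124) = 1085/1209 = 0.8974

0.8974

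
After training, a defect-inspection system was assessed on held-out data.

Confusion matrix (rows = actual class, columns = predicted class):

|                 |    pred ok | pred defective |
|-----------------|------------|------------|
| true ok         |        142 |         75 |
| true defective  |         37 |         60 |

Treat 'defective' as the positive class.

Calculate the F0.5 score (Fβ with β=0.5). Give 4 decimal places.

0.4710

Fβ = (1+β²)·TP / ((1+β²)·TP + β²·FN + FP), with β²=1/4
= 1.25·60 / (1.25·60 + 0.25·37 + 75) = 0.4710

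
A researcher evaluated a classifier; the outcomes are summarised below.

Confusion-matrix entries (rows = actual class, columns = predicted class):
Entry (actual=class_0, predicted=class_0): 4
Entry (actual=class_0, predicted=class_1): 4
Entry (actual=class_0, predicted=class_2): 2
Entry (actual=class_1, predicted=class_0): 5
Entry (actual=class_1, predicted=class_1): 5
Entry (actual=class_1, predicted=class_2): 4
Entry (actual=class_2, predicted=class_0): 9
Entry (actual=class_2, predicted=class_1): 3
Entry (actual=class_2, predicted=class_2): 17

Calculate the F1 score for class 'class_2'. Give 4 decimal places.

0.6538

Treat 'class_2' as positive and all other classes as negative.
F1 score = 2·TP/(2·TP+FP+FN).
class_2: TP=17, FP=2+4=6, FN=9+3=12 → 34/52 = 0.65385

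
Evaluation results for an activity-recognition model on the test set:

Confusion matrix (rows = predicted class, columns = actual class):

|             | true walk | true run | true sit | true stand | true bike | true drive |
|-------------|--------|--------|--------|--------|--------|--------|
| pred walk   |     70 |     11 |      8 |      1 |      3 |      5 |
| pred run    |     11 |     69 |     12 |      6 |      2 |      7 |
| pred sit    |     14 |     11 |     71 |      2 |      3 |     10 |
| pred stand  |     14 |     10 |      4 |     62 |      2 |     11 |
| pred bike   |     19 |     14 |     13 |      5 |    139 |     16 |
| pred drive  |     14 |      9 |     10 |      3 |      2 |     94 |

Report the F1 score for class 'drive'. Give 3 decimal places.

Treat 'drive' as positive and all other classes as negative.
F1 score = 2·TP/(2·TP+FP+FN).
drive: TP=94, FP=14+9+10+3+2=38, FN=5+7+10+11+16=49 → 188/275 = 0.6836

0.684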